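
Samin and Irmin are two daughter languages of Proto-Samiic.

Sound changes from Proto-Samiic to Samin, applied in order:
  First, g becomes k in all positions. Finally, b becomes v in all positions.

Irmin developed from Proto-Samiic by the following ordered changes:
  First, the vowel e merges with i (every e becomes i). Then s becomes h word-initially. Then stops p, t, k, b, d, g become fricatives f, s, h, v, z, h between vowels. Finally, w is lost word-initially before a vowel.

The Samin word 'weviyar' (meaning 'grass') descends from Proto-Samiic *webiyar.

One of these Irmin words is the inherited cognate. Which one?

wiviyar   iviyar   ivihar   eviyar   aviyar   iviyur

iviyar

Irmin: start from *webiyar.
  rule 1 (vowel merger): webiyar → wibiyar
  rule 2: no change — wibiyar
  rule 3 (intervocalic lenition): wibiyar → wiviyar
  rule 4 (glide loss): wiviyar → iviyar
  ⇒ Irmin iviyar
Among the options, 'iviyar' alone shows every Irmin change applied in order.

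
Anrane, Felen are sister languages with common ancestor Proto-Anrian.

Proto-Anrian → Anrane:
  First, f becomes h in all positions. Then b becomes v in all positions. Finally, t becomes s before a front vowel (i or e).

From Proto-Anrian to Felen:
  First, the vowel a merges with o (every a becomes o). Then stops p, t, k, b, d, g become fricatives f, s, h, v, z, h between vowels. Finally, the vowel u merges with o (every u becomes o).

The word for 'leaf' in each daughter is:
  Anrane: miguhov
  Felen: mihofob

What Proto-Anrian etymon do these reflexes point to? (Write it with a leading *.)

Position 4: Anrane has u, Felen has o. Anrane preserves u here (none of its changes turn any other segment into u), so the proto-segment is *u.
Position 7: Anrane has v, Felen has b. Felen preserves b here (none of its changes turn any other segment into b), so the proto-segment is *b.
Position 5: Anrane has h, Felen has f. Taking the neighbouring segments as reconstructed: Anrane h could go back to *f or *h; Felen f could go back to *p or *f — the one source consistent with every daughter is *f.
This points to *migufob. Verify forward in each daughter:
Anrane: start from *migufob.
  rule 1 (unconditioned shift): migufob → miguhob
  rule 2 (unconditioned shift): miguhob → miguhov
  rule 3: no change — miguhov
  ⇒ Anrane miguhov
Felen: start from *migufob.
  rule 1: no change — migufob
  rule 2 (intervocalic lenition): migufob → mihufob
  rule 3 (vowel merger): mihufob → mihofob
  ⇒ Felen mihofob
Only *migufob yields all of Anrane miguhov, Felen mihofob.

*migufob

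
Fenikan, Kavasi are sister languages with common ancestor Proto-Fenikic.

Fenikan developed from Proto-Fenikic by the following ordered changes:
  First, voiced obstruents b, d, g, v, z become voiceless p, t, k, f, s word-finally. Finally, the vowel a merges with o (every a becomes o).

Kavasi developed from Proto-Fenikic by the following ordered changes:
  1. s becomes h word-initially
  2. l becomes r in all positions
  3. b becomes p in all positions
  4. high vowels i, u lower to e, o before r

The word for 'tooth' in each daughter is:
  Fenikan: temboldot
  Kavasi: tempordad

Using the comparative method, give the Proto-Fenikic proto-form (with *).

Position 9: Fenikan has t, Kavasi has d. Kavasi preserves d here (none of its changes turn any other segment into d), so the proto-segment is *d.
Position 6: Fenikan has l, Kavasi has r. Fenikan preserves l here (none of its changes turn any other segment into l), so the proto-segment is *l.
Continuing position by position gives *temboldad; check it forward:
Fenikan: start from *temboldad.
  rule 1 (final devoicing): temboldad → temboldat
  rule 2 (vowel merger): temboldat → temboldot
  ⇒ Fenikan temboldot
Kavasi: *temboldad > tembordad > tempordad  (by unconditioned shift, unconditioned shift)
No other proto-form is consistent with every reflex, so the reconstruction is *temboldad.

*temboldad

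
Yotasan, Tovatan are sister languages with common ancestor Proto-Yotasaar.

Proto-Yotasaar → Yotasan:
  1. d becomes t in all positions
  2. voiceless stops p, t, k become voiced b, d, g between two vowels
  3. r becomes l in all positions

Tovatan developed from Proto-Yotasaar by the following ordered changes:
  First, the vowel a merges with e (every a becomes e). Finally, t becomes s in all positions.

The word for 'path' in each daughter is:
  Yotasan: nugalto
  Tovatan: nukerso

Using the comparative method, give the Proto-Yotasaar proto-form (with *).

*nukarto

Position 6: Yotasan has t, Tovatan has s. Taking the neighbouring segments as reconstructed: Yotasan t could go back to *t or *d; Tovatan s could go back to *t or *s — the one source consistent with every daughter is *t.
Position 5: Yotasan has l, Tovatan has r. Tovatan preserves r here (none of its changes turn any other segment into r), so the proto-segment is *r.
Verify the candidate proto-form against each daughter:
Yotasan: start from *nukarto.
  rule 1: no change — nukarto
  rule 2 (intervocalic voicing): nukarto → nugarto
  rule 3 (unconditioned shift): nugarto → nugalto
  ⇒ Yotasan nugalto
Tovatan: start from *nukarto.
  rule 1 (vowel merger): nukarto → nukerto
  rule 2 (unconditioned shift): nukerto → nukerso
  ⇒ Tovatan nukerso
No other proto-form is consistent with every reflex, so the reconstruction is *nukarto.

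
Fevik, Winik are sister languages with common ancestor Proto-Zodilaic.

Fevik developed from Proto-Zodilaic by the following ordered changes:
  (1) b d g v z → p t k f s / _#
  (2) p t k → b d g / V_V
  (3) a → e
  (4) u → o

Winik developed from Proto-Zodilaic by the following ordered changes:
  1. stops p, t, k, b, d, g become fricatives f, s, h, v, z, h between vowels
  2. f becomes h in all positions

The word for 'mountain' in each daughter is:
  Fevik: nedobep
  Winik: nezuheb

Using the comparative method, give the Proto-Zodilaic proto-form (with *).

*nedupeb

Position 3: Fevik has d, Winik has z. Taking the neighbouring segments as reconstructed: Fevik d could go back to *t or *d; Winik z could go back to *d or *z — the one source consistent with every daughter is *d.
Position 5: Fevik has b, Winik has h. Taking the neighbouring segments as reconstructed: Fevik b could go back to *p or *b; Winik h could go back to *p or *k or *g or *f or *h — the one source consistent with every daughter is *p.
Verify the candidate proto-form against each daughter:
Fevik: start from *nedupeb.
  rule 1 (final devoicing): nedupeb → nedupep
  rule 2 (intervocalic voicing): nedupep → nedubep
  rule 3: no change — nedubep
  rule 4 (vowel merger): nedubep → nedobep
  ⇒ Fevik nedobep
Winik: *nedupeb
  nedupeb → nezufeb   [intervocalic lenition]
  nezufeb → nezuheb   [unconditioned shift]
  giving Winik nezuheb.
Only *nedupeb yields all of Fevik nedobep, Winik nezuheb.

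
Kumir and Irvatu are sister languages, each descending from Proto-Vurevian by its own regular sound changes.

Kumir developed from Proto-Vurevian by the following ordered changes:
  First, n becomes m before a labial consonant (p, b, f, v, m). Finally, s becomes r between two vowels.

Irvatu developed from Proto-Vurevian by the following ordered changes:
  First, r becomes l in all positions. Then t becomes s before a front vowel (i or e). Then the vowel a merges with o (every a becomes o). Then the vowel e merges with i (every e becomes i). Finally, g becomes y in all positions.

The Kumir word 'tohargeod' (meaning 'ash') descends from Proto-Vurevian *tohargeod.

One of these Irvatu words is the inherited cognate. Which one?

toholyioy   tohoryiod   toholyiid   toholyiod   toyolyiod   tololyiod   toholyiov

Irvatu: *tohargeod > tohalgeod > toholgeod > toholgiod > toholyiod  (by unconditioned shift, vowel merger, vowel merger, unconditioned shift)
Only 'toholyiod' matches the regular Irvatu development of *tohargeod.

toholyiod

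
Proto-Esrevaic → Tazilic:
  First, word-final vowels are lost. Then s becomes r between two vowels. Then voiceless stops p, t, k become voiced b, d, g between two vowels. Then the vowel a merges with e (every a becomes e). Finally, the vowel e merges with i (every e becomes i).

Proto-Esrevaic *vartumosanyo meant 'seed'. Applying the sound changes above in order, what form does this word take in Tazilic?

virtumoriny

Tazilic: *vartumosanyo > vartumosany > vartumorany > vertumoreny > virtumoriny  (by apocope, rhotacism, vowel merger, vowel merger)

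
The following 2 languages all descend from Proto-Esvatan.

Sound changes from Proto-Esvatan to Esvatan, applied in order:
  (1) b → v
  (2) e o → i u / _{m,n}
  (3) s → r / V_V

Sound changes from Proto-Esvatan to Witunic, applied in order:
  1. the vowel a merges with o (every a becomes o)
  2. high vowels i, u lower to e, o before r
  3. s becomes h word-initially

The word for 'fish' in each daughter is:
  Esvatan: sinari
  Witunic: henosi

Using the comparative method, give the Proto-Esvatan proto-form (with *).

*senasi

Position 5: Esvatan has r, Witunic has s. Witunic preserves s here (none of its changes turn any other segment into s), so the proto-segment is *s.
Position 2: Esvatan has i, Witunic has e. Taking the neighbouring segments as reconstructed: Esvatan i could go back to *e or *i; Witunic e can only go back to *e — the one source consistent with every daughter is *e.
Position 1: Esvatan has s, Witunic has h. Esvatan preserves s here (none of its changes turn any other segment into s), so the proto-segment is *s.
This points to *senasi. Verify forward in each daughter:
Esvatan: start from *senasi.
  rule 1: no change — senasi
  rule 2 (pre-nasal raising): senasi → sinasi
  rule 3 (rhotacism): sinasi → sinari
  ⇒ Esvatan sinari
Witunic: *senasi
  senasi → senosi   [vowel merger]
  senosi (rule 2 does not apply)
  senosi → henosi   [debuccalisation]
  giving Witunic henosi.
*senasi is the unique common source.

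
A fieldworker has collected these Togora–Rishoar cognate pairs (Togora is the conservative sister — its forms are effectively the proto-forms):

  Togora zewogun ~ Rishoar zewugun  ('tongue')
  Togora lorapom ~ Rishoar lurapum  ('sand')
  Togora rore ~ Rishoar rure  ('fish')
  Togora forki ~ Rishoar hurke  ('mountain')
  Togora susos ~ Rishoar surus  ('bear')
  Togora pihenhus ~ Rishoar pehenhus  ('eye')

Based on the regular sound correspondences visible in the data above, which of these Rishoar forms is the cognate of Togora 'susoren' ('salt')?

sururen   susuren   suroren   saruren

sururen

susos ~ surus — Togora s corresponds to Rishoar r between vowels (before a back vowel).
lorapom ~ lurapum, rore ~ rure — Togora o corresponds to Rishoar u after a consonant, before r.
Applying these to Togora 'susoren':
  susoren → suroren   (s→r between vowels (before a back vowel))
  suroren → sururen   (o→u after a consonant, before r)
So the Rishoar cognate is 'sururen'.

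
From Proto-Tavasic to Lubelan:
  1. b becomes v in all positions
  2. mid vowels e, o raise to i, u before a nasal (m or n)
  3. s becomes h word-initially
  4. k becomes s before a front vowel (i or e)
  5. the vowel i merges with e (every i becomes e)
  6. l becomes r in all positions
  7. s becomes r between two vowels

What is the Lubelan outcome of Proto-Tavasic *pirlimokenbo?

perremorenvo

Lubelan: *pirlimokenbo
  pirlimokenbo → pirlimokenvo   [unconditioned shift]
  pirlimokenvo → pirlimokinvo   [pre-nasal raising]
  pirlimokinvo (rule 3 does not apply)
  pirlimokinvo → pirlimosinvo   [palatalisation]
  pirlimosinvo → perlemosenvo   [vowel merger]
  perlemosenvo → perremosenvo   [unconditioned shift]
  perremosenvo → perremorenvo   [rhotacism]
  giving Lubelan perremorenvo.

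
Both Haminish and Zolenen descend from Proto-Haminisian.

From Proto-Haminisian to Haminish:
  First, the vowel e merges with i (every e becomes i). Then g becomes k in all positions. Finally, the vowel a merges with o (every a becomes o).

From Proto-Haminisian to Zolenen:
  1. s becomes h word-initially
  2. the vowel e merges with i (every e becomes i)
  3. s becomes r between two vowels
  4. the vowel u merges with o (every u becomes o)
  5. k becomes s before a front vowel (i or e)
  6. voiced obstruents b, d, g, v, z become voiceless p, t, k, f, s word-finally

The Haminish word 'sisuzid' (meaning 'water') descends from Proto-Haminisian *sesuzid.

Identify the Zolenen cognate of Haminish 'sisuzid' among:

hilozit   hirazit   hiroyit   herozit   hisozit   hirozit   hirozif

hirozit

Zolenen: *sesuzid
  sesuzid → hesuzid   [debuccalisation]
  hesuzid → hisuzid   [vowel merger]
  hisuzid → hiruzid   [rhotacism]
  hiruzid → hirozid   [vowel merger]
  hirozid (rule 5 does not apply)
  hirozid → hirozit   [final devoicing]
  giving Zolenen hirozit.
Among the options, 'hirozit' alone shows every Zolenen change applied in order.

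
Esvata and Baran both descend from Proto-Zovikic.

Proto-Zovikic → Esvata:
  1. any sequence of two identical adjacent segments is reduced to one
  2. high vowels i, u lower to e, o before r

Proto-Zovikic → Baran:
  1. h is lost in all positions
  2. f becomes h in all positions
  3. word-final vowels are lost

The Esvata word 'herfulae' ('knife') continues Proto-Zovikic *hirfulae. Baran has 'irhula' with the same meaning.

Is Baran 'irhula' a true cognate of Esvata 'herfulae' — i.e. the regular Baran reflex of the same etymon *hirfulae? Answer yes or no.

Derive the expected Baran reflex of *hirfulae:
Baran: *hirfulae > irfulae > irhulae > irhula  (by h-loss, unconditioned shift, apocope)
Baran 'irhula' matches the regular reflex exactly, so the pair is cognate.

yes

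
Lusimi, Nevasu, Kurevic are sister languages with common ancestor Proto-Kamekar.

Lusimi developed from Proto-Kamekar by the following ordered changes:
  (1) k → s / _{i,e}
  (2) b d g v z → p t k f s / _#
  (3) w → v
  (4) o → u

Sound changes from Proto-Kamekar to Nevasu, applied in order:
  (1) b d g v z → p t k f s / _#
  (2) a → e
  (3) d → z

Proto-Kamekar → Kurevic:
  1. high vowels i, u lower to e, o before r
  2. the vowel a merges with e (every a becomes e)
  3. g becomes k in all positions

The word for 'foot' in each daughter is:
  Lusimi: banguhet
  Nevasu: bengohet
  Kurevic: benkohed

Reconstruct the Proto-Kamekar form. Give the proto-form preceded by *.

*bangohed

Position 8: Lusimi has t, Nevasu has t, Kurevic has d. Kurevic preserves d here (none of its changes turn any other segment into d), so the proto-segment is *d.
Position 5: Lusimi has u, Nevasu has o, Kurevic has o. Nevasu preserves o here (none of its changes turn any other segment into o), so the proto-segment is *o.
Continuing position by position gives *bangohed; check it forward:
Lusimi: *bangohed > bangohet > banguhet  (by final devoicing, vowel merger)
Nevasu: start from *bangohed.
  rule 1 (final devoicing): bangohed → bangohet
  rule 2 (vowel merger): bangohet → bengohet
  rule 3: no change — bengohet
  ⇒ Nevasu bengohet
Kurevic: *bangohed
  bangohed (rule 1 does not apply)
  bangohed → bengohed   [vowel merger]
  bengohed → benkohed   [unconditioned shift]
  giving Kurevic benkohed.
No other proto-form is consistent with every reflex, so the reconstruction is *bangohed.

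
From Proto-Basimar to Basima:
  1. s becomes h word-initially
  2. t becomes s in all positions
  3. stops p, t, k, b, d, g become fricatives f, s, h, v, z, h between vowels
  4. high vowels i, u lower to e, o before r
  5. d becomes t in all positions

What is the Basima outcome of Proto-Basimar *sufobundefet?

hufovuntefes

Basima: start from *sufobundefet.
  rule 1 (debuccalisation): sufobundefet → hufobundefet
  rule 2 (unconditioned shift): hufobundefet → hufobundefes
  rule 3 (intervocalic lenition): hufobundefes → hufovundefes
  rule 4: no change — hufovundefes
  rule 5 (unconditioned shift): hufovundefes → hufovuntefes
  ⇒ Basima hufovuntefes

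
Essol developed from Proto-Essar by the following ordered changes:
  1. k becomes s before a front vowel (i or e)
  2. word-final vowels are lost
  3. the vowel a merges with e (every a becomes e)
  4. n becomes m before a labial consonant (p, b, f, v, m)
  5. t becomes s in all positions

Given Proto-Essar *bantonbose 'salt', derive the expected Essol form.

Essol: start from *bantonbose.
  rule 1: no change — bantonbose
  rule 2 (apocope): bantonbose → bantonbos
  rule 3 (vowel merger): bantonbos → bentonbos
  rule 4 (nasal place assimilation): bentonbos → bentombos
  rule 5 (unconditioned shift): bentombos → bensombos
  ⇒ Essol bensombos

bensombos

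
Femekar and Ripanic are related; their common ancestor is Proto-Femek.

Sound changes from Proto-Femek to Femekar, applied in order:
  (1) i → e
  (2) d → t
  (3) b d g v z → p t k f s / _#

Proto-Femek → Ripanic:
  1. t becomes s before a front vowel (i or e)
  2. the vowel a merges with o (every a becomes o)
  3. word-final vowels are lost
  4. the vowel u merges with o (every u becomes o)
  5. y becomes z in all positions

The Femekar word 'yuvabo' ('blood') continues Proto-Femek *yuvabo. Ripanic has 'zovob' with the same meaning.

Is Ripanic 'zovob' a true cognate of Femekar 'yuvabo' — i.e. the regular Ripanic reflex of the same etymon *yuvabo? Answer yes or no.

Derive the expected Ripanic reflex of *yuvabo:
Ripanic: *yuvabo
  yuvabo (rule 1 does not apply)
  yuvabo → yuvobo   [vowel merger]
  yuvobo → yuvob   [apocope]
  yuvob → yovob   [vowel merger]
  yovob → zovob   [unconditioned shift]
  giving Ripanic zovob.
Ripanic 'zovob' matches the regular reflex exactly, so the pair is cognate.

yes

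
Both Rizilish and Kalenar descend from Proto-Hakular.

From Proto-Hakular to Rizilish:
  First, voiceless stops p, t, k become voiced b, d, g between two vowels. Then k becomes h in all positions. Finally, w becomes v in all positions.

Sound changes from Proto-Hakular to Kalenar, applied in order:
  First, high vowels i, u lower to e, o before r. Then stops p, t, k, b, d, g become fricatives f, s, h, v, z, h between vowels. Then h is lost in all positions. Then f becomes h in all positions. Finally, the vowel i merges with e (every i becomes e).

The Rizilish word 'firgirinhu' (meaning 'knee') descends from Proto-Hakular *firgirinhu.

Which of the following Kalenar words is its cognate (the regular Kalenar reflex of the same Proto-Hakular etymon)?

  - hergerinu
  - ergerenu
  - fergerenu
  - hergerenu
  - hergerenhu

Kalenar: start from *firgirinhu.
  rule 1 (pre-rhotic lowering): firgirinhu → fergerinhu
  rule 2: no change — fergerinhu
  rule 3 (h-loss): fergerinhu → fergerinu
  rule 4 (unconditioned shift): fergerinu → hergerinu
  rule 5 (vowel merger): hergerinu → hergerenu
  ⇒ Kalenar hergerenu
The other candidates each miss or misapply at least one Kalenar change.

hergerenu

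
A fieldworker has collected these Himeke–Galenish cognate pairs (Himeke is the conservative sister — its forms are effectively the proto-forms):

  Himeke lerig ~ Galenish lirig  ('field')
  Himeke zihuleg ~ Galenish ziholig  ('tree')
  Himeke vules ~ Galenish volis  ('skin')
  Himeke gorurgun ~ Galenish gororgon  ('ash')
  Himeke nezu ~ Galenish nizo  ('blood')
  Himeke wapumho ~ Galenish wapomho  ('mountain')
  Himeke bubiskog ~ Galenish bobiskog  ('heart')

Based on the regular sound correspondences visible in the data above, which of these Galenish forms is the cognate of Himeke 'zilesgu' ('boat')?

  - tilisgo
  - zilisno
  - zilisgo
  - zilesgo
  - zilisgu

zihuleg ~ ziholig, vules ~ volis — Himeke e corresponds to Galenish i after a consonant, before a consonant other than r, m, n, p, b, f, v.
nezu ~ nizo — Himeke u corresponds to Galenish o word-finally.
Applying these to Himeke 'zilesgu':
  zilesgu → zilisgu   (e→i after a consonant, before a consonant other than r, m, n, p, b, f, v)
  zilisgu → zilisgo   (u→o word-finally)
So the Galenish cognate is 'zilisgo'.

zilisgo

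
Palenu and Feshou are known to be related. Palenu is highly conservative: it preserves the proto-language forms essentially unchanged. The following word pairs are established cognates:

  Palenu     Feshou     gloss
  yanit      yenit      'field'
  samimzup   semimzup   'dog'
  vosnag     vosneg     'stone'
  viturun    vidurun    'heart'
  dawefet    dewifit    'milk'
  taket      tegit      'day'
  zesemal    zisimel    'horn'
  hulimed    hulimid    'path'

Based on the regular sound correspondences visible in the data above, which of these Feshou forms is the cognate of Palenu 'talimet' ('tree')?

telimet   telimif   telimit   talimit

telimit

vosnag ~ vosneg, dawefet ~ dewifit — Palenu a corresponds to Feshou e after a consonant, before a consonant other than r, m, n, p, b, f, v.
dawefet ~ dewifit, taket ~ tegit — Palenu e corresponds to Feshou i after a consonant, before a consonant other than r, m, n, p, b, f, v.
Applying these to Palenu 'talimet':
  talimet → telimet   (a→e after a consonant, before a consonant other than r, m, n, p, b, f, v)
  telimet → telimit   (e→i after a consonant, before a consonant other than r, m, n, p, b, f, v)
So the Feshou cognate is 'telimit'.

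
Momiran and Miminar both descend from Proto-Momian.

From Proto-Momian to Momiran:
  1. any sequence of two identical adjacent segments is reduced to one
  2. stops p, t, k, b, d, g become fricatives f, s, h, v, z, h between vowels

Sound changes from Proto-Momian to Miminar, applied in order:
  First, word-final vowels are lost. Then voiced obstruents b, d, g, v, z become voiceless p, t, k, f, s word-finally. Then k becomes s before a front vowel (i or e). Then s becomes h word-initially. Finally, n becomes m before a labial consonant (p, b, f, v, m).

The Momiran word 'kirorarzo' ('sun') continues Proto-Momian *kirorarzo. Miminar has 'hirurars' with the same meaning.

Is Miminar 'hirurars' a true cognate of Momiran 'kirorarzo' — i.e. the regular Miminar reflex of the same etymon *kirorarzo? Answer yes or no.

Derive the expected Miminar reflex of *kirorarzo:
Miminar: start from *kirorarzo.
  rule 1 (apocope): kirorarzo → kirorarz
  rule 2 (final devoicing): kirorarz → kirorars
  rule 3 (palatalisation): kirorars → sirorars
  rule 4 (debuccalisation): sirorars → hirorars
  rule 5: no change — hirorars
  ⇒ Miminar hirorars
The regular Miminar reflex would be 'hirorars', but the attested form is 'hirurars'. The correspondence is irregular, so they are not cognates (the Miminar form has a different source).

no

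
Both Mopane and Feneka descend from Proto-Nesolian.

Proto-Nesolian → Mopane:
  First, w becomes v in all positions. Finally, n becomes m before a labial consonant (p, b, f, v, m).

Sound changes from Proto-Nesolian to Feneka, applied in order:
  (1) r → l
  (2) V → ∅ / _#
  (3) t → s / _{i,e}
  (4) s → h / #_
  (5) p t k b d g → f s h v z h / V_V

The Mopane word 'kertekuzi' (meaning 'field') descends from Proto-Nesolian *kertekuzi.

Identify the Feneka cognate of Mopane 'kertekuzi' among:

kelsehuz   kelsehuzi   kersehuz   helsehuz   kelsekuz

Feneka: *kertekuzi
  kertekuzi → keltekuzi   [unconditioned shift]
  keltekuzi → keltekuz   [apocope]
  keltekuz → kelsekuz   [palatalisation]
  kelsekuz (rule 4 does not apply)
  kelsekuz → kelsehuz   [intervocalic lenition]
  giving Feneka kelsehuz.

kelsehuz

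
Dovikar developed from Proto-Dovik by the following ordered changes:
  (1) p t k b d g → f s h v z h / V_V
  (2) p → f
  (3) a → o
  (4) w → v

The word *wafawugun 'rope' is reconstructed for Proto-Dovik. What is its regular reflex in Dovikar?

vofovuhun

Dovikar: start from *wafawugun.
  rule 1 (intervocalic lenition): wafawugun → wafawuhun
  rule 2: no change — wafawuhun
  rule 3 (vowel merger): wafawuhun → wofowuhun
  rule 4 (unconditioned shift): wofowuhun → vofovuhun
  ⇒ Dovikar vofovuhun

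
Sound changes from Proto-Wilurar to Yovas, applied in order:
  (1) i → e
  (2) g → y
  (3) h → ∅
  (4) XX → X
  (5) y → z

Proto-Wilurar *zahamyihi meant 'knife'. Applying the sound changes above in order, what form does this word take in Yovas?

zamze

Yovas: *zahamyihi > zahamyehe > zaamyee > zamye > zamze  (by vowel merger, h-loss, degemination, unconditioned shift)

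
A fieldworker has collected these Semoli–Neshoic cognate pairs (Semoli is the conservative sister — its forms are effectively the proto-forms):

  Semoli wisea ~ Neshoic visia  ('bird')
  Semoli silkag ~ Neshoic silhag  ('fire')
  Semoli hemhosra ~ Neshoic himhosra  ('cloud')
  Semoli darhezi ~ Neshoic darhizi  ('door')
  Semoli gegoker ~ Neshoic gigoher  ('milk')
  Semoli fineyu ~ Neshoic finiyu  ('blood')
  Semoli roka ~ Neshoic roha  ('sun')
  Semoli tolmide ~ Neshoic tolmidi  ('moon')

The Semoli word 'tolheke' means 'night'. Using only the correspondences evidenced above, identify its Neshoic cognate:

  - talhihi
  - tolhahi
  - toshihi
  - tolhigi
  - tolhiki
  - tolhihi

tolhihi

darhezi ~ darhizi, gegoker ~ gigoher — Semoli e corresponds to Neshoic i after a consonant, before a consonant other than r, m, n, p, b, f, v.
gegoker ~ gigoher — Semoli k corresponds to Neshoic h between vowels (before a front vowel).
tolmide ~ tolmidi — Semoli e corresponds to Neshoic i word-finally.
Applying these to Semoli 'tolheke':
  tolheke → tolhike   (e→i after a consonant, before a consonant other than r, m, n, p, b, f, v)
  tolhike → tolhihe   (k→h between vowels (before a front vowel))
  tolhihe → tolhihi   (e→i word-finally)
So the Neshoic cognate is 'tolhihi'.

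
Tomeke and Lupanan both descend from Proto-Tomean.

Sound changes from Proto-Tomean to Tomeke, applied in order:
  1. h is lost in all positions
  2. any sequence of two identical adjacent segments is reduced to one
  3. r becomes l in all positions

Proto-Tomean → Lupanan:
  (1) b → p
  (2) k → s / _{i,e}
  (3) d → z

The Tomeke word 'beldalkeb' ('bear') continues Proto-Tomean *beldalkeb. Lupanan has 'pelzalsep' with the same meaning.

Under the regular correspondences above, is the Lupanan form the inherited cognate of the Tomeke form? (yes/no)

yes

Derive the expected Lupanan reflex of *beldalkeb:
Lupanan: *beldalkeb > peldalkep > peldalsep > pelzalsep  (by unconditioned shift, palatalisation, unconditioned shift)
Lupanan 'pelzalsep' matches the regular reflex exactly, so the pair is cognate.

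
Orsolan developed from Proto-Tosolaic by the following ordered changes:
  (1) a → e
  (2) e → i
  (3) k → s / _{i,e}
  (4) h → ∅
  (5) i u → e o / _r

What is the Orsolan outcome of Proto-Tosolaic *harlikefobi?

erlisifobi

Orsolan: *harlikefobi > herlikefobi > hirlikifobi > hirlisifobi > irlisifobi > erlisifobi  (by vowel merger, vowel merger, palatalisation, h-loss, pre-rhotic lowering)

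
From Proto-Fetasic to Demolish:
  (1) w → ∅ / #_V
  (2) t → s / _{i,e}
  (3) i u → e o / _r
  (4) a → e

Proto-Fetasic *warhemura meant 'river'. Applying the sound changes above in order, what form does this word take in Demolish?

erhemore

Demolish: *warhemura
  warhemura → arhemura   [glide loss]
  arhemura (rule 2 does not apply)
  arhemura → arhemora   [pre-rhotic lowering]
  arhemora → erhemore   [vowel merger]
  giving Demolish erhemore.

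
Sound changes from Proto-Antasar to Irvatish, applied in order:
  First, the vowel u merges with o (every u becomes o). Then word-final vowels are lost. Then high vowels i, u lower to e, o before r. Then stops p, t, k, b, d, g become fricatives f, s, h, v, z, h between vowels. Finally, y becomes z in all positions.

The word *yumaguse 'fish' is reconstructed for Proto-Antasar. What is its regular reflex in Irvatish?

zomahos

Irvatish: start from *yumaguse.
  rule 1 (vowel merger): yumaguse → yomagose
  rule 2 (apocope): yomagose → yomagos
  rule 3: no change — yomagos
  rule 4 (intervocalic lenition): yomagos → yomahos
  rule 5 (unconditioned shift): yomahos → zomahos
  ⇒ Irvatish zomahos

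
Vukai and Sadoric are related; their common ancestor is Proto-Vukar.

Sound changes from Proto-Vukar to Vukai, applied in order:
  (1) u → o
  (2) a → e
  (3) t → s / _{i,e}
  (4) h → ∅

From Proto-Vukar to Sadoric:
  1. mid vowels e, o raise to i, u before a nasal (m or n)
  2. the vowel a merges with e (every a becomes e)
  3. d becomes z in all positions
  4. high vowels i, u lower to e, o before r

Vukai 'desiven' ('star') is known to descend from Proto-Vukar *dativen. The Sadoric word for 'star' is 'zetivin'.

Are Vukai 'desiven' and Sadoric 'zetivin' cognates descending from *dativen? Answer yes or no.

Derive the expected Sadoric reflex of *dativen:
Sadoric: *dativen > dativin > detivin > zetivin  (by pre-nasal raising, vowel merger, unconditioned shift)
Sadoric 'zetivin' matches the regular reflex exactly, so the pair is cognate.

yes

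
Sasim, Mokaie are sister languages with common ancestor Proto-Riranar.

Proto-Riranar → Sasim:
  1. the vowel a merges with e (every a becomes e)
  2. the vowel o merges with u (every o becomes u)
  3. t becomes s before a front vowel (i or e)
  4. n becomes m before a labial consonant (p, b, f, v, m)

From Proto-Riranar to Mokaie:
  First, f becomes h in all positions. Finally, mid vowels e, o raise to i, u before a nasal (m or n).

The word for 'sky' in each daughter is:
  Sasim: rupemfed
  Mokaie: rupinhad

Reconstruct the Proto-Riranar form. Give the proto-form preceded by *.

Position 6: Sasim has f, Mokaie has h. Sasim preserves f here (none of its changes turn any other segment into f), so the proto-segment is *f.
Position 4: Sasim has e, Mokaie has i. Taking the neighbouring segments as reconstructed: Sasim e could go back to *a or *e; Mokaie i could go back to *e or *i — the one source consistent with every daughter is *e.
Verify the candidate proto-form against each daughter:
Sasim: start from *rupenfad.
  rule 1 (vowel merger): rupenfad → rupenfed
  rule 2: no change — rupenfed
  rule 3: no change — rupenfed
  rule 4 (nasal place assimilation): rupenfed → rupemfed
  ⇒ Sasim rupemfed
Mokaie: start from *rupenfad.
  rule 1 (unconditioned shift): rupenfad → rupenhad
  rule 2 (pre-nasal raising): rupenhad → rupinhad
  ⇒ Mokaie rupinhad
Only *rupenfad yields all of Sasim rupemfed, Mokaie rupinhad.

*rupenfad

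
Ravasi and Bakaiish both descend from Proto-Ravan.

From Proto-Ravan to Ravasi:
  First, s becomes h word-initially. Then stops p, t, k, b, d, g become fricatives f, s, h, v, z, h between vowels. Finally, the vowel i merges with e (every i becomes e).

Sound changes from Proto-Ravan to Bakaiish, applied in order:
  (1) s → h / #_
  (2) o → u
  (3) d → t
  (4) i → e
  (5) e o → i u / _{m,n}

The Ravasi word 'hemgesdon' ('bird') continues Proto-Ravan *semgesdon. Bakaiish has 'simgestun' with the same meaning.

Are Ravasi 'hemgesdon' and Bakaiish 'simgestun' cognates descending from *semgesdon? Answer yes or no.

no

Derive the expected Bakaiish reflex of *semgesdon:
Bakaiish: start from *semgesdon.
  rule 1 (debuccalisation): semgesdon → hemgesdon
  rule 2 (vowel merger): hemgesdon → hemgesdun
  rule 3 (unconditioned shift): hemgesdun → hemgestun
  rule 4: no change — hemgestun
  rule 5 (pre-nasal raising): hemgestun → himgestun
  ⇒ Bakaiish himgestun
The regular Bakaiish reflex would be 'himgestun', but the attested form is 'simgestun'. The correspondence is irregular, so they are not cognates (the Bakaiish form has a different source).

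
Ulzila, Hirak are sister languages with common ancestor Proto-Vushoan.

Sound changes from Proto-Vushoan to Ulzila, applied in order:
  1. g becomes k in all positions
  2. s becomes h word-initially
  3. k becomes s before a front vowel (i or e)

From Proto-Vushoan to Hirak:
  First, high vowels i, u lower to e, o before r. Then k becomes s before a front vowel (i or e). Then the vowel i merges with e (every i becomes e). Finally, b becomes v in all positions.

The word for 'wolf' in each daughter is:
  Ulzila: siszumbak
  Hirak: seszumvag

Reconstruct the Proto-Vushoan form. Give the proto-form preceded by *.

*kiszumbag

Position 7: Ulzila has b, Hirak has v. Ulzila preserves b here (none of its changes turn any other segment into b), so the proto-segment is *b.
Position 2: Ulzila has i, Hirak has e. Ulzila preserves i here (none of its changes turn any other segment into i), so the proto-segment is *i.
Verify the candidate proto-form against each daughter:
Ulzila: start from *kiszumbag.
  rule 1 (unconditioned shift): kiszumbag → kiszumbak
  rule 2: no change — kiszumbak
  rule 3 (palatalisation): kiszumbak → siszumbak
  ⇒ Ulzila siszumbak
Hirak: start from *kiszumbag.
  rule 1: no change — kiszumbag
  rule 2 (palatalisation): kiszumbag → siszumbag
  rule 3 (vowel merger): siszumbag → seszumbag
  rule 4 (unconditioned shift): seszumbag → seszumvag
  ⇒ Hirak seszumvag
No other proto-form is consistent with every reflex, so the reconstruction is *kiszumbag.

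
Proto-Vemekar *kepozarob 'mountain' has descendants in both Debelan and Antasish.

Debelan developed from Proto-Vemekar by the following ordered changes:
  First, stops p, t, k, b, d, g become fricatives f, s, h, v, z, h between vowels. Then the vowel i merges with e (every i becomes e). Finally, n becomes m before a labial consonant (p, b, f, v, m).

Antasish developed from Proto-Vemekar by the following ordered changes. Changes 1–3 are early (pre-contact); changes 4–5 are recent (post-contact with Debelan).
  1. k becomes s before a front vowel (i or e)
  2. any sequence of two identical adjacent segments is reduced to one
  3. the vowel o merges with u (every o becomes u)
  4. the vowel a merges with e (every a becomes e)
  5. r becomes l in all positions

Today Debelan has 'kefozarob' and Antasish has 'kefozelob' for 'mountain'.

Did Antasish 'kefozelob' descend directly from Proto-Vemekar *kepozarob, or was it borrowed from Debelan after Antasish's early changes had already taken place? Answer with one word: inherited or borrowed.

If inherited, *kepozarob would pass through all of Antasish's changes:
Antasish: *kepozarob > sepozarob > sepuzarub > sepuzerub > sepuzelub  (by palatalisation, vowel merger, vowel merger, unconditioned shift)
If borrowed from Debelan 'kefozarob' after the early changes, it would undergo only the recent ones:
  rule 4 (vowel merger): kefozarob → kefozerob
  rule 5 (unconditioned shift): kefozerob → kefozelob
  ⇒ as a loan: kefozelob
Antasish 'kefozelob' matches the loan outcome 'kefozelob', not the inherited 'sepuzelub' — it skipped the early Antasish changes, so it was borrowed from Debelan.

borrowed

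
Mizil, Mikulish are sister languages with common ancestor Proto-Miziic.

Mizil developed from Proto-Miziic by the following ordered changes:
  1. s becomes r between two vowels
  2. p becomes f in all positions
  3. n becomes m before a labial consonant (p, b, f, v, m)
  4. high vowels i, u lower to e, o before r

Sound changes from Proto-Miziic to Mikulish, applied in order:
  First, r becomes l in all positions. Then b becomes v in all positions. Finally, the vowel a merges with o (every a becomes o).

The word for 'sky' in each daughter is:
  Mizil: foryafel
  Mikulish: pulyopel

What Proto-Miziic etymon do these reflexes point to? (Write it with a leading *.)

*puryapel

Position 6: Mizil has f, Mikulish has p. Mikulish preserves p here (none of its changes turn any other segment into p), so the proto-segment is *p.
Position 5: Mizil has a, Mikulish has o. Mizil preserves a here (none of its changes turn any other segment into a), so the proto-segment is *a.
Position 2: Mizil has o, Mikulish has u. Mikulish preserves u here (none of its changes turn any other segment into u), so the proto-segment is *u.
Verify the candidate proto-form against each daughter:
Mizil: *puryapel > furyafel > foryafel  (by unconditioned shift, pre-rhotic lowering)
Mikulish: *puryapel
  puryapel → pulyapel   [unconditioned shift]
  pulyapel (rule 2 does not apply)
  pulyapel → pulyopel   [vowel merger]
  giving Mikulish pulyopel.
*puryapel is the unique common source.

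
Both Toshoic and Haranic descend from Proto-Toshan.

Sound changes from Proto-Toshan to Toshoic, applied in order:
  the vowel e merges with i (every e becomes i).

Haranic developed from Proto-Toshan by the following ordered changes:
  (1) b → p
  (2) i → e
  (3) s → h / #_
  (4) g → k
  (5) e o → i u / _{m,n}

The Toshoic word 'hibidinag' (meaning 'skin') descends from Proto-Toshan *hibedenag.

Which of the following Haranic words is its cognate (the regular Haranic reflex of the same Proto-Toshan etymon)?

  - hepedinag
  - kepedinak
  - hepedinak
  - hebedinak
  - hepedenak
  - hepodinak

Haranic: *hibedenag > hipedenag > hepedenag > hepedenak > hepedinak  (by unconditioned shift, vowel merger, unconditioned shift, pre-nasal raising)
Among the options, 'hepedinak' alone shows every Haranic change applied in order.

hepedinak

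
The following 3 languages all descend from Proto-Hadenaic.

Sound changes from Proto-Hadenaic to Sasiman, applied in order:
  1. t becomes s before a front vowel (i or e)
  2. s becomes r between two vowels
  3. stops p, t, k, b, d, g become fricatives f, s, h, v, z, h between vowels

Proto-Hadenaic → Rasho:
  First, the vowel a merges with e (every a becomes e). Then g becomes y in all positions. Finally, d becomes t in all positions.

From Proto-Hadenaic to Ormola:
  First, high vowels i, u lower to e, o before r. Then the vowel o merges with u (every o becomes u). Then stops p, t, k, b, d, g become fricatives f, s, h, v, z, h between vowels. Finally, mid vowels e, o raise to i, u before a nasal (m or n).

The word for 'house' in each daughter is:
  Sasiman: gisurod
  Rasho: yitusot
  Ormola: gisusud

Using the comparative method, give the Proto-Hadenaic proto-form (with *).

Position 6: Sasiman has o, Rasho has o, Ormola has u. Sasiman preserves o here (none of its changes turn any other segment into o), so the proto-segment is *o.
Position 1: Sasiman has g, Rasho has y, Ormola has g. Sasiman preserves g here (none of its changes turn any other segment into g), so the proto-segment is *g.
Verify the candidate proto-form against each daughter:
Sasiman: start from *gitusod.
  rule 1: no change — gitusod
  rule 2 (rhotacism): gitusod → giturod
  rule 3 (intervocalic lenition): giturod → gisurod
  ⇒ Sasiman gisurod
Rasho: start from *gitusod.
  rule 1: no change — gitusod
  rule 2 (unconditioned shift): gitusod → yitusod
  rule 3 (unconditioned shift): yitusod → yitusot
  ⇒ Rasho yitusot
Ormola: *gitusod
  gitusod (rule 1 does not apply)
  gitusod → gitusud   [vowel merger]
  gitusud → gisusud   [intervocalic lenition]
  gisusud (rule 4 does not apply)
  giving Ormola gisusud.
*gitusod is the unique common source.

*gitusod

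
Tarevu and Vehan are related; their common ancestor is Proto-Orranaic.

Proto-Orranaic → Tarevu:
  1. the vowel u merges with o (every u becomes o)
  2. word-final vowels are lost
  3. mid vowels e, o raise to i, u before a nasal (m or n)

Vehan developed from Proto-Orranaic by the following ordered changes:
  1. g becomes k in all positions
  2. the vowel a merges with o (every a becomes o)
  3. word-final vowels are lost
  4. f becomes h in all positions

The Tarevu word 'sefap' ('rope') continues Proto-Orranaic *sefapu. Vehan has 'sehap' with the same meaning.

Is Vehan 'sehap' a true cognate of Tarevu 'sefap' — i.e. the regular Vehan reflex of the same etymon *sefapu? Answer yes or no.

Derive the expected Vehan reflex of *sefapu:
Vehan: *sefapu
  sefapu (rule 1 does not apply)
  sefapu → sefopu   [vowel merger]
  sefopu → sefop   [apocope]
  sefop → sehop   [unconditioned shift]
  giving Vehan sehop.
The regular Vehan reflex would be 'sehop', but the attested form is 'sehap'. The correspondence is irregular, so they are not cognates (the Vehan form has a different source).

no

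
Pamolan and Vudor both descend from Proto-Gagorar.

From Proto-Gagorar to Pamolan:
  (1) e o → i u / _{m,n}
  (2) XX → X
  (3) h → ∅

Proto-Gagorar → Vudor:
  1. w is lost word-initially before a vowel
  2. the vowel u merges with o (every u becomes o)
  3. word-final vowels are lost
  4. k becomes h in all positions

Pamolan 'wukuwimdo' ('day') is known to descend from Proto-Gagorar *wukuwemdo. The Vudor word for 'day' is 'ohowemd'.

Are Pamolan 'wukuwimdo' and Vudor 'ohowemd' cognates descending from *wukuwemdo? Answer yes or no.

yes

Derive the expected Vudor reflex of *wukuwemdo:
Vudor: *wukuwemdo
  wukuwemdo → ukuwemdo   [glide loss]
  ukuwemdo → okowemdo   [vowel merger]
  okowemdo → okowemd   [apocope]
  okowemd → ohowemd   [unconditioned shift]
  giving Vudor ohowemd.
Vudor 'ohowemd' matches the regular reflex exactly, so the pair is cognate.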